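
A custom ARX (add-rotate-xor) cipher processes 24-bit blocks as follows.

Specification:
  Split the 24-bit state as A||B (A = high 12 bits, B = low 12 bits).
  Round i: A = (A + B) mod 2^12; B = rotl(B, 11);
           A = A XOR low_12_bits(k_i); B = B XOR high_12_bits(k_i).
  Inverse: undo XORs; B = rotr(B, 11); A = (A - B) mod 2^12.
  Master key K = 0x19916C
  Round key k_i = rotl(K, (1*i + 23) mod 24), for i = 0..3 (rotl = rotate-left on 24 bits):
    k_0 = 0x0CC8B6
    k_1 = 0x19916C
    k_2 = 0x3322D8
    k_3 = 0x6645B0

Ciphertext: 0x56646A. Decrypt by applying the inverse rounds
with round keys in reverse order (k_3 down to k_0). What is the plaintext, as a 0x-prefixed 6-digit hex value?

s_0 = ciphertext = 0x56646A
s_1 = InvRound(s_0, k_3) = 0xCBA41C
s_2 = InvRound(s_1, k_2) = 0x006E5C
s_3 = InvRound(s_2, k_1) = 0x1DFF8B
s_4 = InvRound(s_3, k_0) = 0xADAE8F

0xADAE8F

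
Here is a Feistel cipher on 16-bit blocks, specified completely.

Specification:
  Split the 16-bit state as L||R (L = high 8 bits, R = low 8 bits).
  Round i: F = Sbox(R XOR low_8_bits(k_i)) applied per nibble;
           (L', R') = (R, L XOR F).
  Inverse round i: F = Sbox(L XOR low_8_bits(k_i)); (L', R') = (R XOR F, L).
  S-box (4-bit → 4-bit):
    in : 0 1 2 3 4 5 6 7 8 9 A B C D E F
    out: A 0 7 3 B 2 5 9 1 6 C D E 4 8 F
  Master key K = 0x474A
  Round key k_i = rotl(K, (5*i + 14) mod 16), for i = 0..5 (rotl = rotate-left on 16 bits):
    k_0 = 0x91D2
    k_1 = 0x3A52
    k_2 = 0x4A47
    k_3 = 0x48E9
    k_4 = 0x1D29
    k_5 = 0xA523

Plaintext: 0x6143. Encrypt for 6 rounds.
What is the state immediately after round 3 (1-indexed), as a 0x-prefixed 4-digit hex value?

s_0 = plaintext = 0x6143
s_1 = Round(s_0, k_0) = 0x4301
s_2 = Round(s_1, k_1) = 0x0160
s_3 = Round(s_2, k_2) = 0x6078
s_4 = Round(s_3, k_3) = 0x7800
s_5 = Round(s_4, k_4) = 0x000E
s_6 = Round(s_5, k_5) = 0x0E74

0x6078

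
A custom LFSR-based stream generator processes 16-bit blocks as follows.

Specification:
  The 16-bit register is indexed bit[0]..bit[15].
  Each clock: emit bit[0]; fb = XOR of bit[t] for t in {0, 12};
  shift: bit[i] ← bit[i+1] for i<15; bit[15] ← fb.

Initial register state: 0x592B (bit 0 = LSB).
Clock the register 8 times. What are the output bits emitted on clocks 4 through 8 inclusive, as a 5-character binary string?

reg_0 = 0x592B
clock 1: out=1, reg = 0x2C95
clock 2: out=1, reg = 0x964A
clock 3: out=0, reg = 0xCB25
clock 4: out=1, reg = 0xE592
clock 5: out=0, reg = 0x72C9
clock 6: out=1, reg = 0x3964
clock 7: out=0, reg = 0x9CB2
clock 8: out=0, reg = 0xCE59

10100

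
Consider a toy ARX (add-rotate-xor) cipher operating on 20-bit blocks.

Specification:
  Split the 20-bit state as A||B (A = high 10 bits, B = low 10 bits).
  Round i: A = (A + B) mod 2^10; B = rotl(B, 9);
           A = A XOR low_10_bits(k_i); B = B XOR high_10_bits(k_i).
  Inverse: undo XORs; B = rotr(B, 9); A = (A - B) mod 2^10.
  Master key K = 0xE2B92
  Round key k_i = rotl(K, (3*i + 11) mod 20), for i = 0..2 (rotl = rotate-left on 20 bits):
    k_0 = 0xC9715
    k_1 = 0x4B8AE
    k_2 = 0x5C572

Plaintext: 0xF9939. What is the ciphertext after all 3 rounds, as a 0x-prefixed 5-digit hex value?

0x8B488

s_0 = plaintext = 0xF9939
s_1 = Round(s_0, k_0) = 0x829B9
s_2 = Round(s_1, k_1) = 0xDB7F2
s_3 = Round(s_2, k_2) = 0x8B488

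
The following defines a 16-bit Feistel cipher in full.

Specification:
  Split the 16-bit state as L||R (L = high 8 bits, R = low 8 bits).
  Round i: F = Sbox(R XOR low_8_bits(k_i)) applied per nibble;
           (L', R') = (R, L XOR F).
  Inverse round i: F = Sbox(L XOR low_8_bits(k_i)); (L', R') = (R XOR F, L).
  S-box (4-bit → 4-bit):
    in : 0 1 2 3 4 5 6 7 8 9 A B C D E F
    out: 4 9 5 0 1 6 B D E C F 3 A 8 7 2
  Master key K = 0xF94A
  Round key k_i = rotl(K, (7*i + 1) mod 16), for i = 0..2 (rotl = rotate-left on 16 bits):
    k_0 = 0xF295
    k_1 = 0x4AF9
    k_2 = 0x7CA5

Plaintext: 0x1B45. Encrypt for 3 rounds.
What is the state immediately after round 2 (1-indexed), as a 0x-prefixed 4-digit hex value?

0x9FFE

s_0 = plaintext = 0x1B45
s_1 = Round(s_0, k_0) = 0x459F
s_2 = Round(s_1, k_1) = 0x9FFE
s_3 = Round(s_2, k_2) = 0xFEFC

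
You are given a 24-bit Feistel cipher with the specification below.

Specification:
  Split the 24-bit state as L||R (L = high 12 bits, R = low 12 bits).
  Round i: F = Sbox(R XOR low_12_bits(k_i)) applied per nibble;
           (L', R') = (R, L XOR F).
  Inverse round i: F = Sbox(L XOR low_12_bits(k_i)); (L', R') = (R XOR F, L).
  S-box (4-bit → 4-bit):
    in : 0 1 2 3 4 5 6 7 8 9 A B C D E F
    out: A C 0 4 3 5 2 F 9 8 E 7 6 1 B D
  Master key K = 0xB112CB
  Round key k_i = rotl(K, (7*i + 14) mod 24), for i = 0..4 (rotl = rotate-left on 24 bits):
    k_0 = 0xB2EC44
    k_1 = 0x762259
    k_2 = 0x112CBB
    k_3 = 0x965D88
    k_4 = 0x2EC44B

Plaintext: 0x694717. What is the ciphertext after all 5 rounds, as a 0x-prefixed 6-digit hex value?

s_0 = plaintext = 0x694717
s_1 = Round(s_0, k_0) = 0x7171C0
s_2 = Round(s_1, k_1) = 0x1C039F
s_3 = Round(s_2, k_2) = 0x39FCC3
s_4 = Round(s_3, k_3) = 0xCC3FA8
s_5 = Round(s_4, k_4) = 0xFA8B77

0xFA8B77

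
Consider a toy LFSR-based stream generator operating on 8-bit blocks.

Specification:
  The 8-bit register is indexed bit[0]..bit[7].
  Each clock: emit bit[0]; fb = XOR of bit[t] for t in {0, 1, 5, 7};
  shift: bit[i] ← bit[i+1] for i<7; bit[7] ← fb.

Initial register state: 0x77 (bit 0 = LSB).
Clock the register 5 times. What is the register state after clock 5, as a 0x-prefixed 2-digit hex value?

0xEB

reg_0 = 0x77
clock 1: out=1, reg = 0xBB
clock 2: out=1, reg = 0x5D
clock 3: out=1, reg = 0xAE
clock 4: out=0, reg = 0xD7
clock 5: out=1, reg = 0xEB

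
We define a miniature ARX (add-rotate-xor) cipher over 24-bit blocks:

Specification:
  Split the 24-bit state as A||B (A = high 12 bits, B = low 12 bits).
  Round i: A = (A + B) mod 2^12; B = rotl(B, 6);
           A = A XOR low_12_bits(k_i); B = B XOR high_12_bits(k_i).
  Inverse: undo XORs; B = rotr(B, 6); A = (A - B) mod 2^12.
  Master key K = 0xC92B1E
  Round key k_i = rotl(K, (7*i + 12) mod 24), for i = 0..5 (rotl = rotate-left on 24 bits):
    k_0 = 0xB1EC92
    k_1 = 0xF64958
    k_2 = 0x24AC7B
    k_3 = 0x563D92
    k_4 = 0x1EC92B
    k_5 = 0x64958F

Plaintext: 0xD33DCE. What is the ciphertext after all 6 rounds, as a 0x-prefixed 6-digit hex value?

s_0 = plaintext = 0xD33DCE
s_1 = Round(s_0, k_0) = 0x7938A9
s_2 = Round(s_1, k_1) = 0x964506
s_3 = Round(s_2, k_2) = 0x2113DE
s_4 = Round(s_3, k_3) = 0x87D2EC
s_5 = Round(s_4, k_4) = 0x242AE7
s_6 = Round(s_5, k_5) = 0x8A6FA2

0x8A6FA2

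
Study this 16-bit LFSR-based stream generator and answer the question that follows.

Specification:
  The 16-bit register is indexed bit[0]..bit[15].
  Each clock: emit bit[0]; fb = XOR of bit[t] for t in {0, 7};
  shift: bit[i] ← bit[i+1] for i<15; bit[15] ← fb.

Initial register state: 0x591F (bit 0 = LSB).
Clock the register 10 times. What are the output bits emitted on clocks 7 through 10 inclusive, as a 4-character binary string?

reg_0 = 0x591F
clock 1: out=1, reg = 0xAC8F
clock 2: out=1, reg = 0x5647
clock 3: out=1, reg = 0xAB23
clock 4: out=1, reg = 0xD591
clock 5: out=1, reg = 0x6AC8
clock 6: out=0, reg = 0xB564
clock 7: out=0, reg = 0x5AB2
clock 8: out=0, reg = 0xAD59
clock 9: out=1, reg = 0xD6AC
clock 10: out=0, reg = 0xEB56

0010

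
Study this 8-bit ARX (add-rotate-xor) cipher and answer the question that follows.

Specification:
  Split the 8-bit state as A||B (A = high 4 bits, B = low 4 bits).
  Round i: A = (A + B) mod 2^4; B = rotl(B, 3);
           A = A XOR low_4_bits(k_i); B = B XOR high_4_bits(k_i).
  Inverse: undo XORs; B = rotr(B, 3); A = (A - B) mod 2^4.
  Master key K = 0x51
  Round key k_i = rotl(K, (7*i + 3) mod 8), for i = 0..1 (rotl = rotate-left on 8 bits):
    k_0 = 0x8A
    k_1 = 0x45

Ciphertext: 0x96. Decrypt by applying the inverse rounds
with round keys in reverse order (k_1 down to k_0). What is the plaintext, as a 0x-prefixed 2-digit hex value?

0x99

s_0 = ciphertext = 0x96
s_1 = InvRound(s_0, k_1) = 0x84
s_2 = InvRound(s_1, k_0) = 0x99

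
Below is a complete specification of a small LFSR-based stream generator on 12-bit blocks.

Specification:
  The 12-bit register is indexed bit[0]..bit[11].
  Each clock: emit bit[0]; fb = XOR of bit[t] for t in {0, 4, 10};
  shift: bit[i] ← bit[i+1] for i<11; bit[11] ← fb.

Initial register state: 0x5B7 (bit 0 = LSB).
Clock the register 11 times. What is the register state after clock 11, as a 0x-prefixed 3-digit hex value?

reg_0 = 0x5B7
clock 1: out=1, reg = 0xADB
clock 2: out=1, reg = 0x56D
clock 3: out=1, reg = 0x2B6
clock 4: out=0, reg = 0x95B
clock 5: out=1, reg = 0x4AD
clock 6: out=1, reg = 0x256
clock 7: out=0, reg = 0x92B
clock 8: out=1, reg = 0xC95
clock 9: out=1, reg = 0xE4A
clock 10: out=0, reg = 0xF25
clock 11: out=1, reg = 0x792

0x792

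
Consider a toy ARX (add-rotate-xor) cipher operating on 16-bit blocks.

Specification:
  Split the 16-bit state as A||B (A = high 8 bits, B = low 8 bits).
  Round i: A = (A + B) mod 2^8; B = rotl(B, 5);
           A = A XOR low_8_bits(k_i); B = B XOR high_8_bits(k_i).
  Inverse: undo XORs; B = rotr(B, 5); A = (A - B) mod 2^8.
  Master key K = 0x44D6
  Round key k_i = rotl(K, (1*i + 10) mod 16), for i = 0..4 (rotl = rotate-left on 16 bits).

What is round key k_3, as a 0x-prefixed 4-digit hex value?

K = 0x44D6
k_0 = rotl(K, (1*0+10) mod 16) = rotl(K, 10) = 0x5913
k_1 = rotl(K, (1*1+10) mod 16) = rotl(K, 11) = 0xB226
k_2 = rotl(K, (1*2+10) mod 16) = rotl(K, 12) = 0x644D
k_3 = rotl(K, (1*3+10) mod 16) = rotl(K, 13) = 0xC89A

0xC89A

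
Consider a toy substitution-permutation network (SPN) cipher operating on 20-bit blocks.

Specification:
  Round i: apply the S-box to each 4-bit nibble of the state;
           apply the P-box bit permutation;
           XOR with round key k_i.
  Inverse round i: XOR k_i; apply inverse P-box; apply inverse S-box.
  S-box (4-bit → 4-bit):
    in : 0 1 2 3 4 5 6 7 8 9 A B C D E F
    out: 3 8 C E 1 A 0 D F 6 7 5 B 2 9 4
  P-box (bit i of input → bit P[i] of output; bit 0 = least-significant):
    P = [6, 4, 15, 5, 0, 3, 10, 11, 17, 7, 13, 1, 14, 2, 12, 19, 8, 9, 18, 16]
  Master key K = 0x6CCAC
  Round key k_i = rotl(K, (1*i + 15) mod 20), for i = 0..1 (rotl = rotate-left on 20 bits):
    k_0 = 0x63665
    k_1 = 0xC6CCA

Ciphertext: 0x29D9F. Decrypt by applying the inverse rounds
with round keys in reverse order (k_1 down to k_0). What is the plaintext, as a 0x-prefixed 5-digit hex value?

s_0 = ciphertext = 0x29D9F
s_1 = InvRound(s_0, k_1) = 0xB8B4A
s_2 = InvRound(s_1, k_0) = 0x73282

0x73282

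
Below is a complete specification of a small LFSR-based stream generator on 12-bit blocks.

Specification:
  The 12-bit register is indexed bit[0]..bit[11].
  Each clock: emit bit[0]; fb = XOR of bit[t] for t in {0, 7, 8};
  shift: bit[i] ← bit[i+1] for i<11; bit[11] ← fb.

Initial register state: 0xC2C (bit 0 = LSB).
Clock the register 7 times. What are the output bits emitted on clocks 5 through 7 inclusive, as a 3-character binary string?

010

reg_0 = 0xC2C
clock 1: out=0, reg = 0x616
clock 2: out=0, reg = 0x30B
clock 3: out=1, reg = 0x185
clock 4: out=1, reg = 0x8C2
clock 5: out=0, reg = 0xC61
clock 6: out=1, reg = 0xE30
clock 7: out=0, reg = 0x718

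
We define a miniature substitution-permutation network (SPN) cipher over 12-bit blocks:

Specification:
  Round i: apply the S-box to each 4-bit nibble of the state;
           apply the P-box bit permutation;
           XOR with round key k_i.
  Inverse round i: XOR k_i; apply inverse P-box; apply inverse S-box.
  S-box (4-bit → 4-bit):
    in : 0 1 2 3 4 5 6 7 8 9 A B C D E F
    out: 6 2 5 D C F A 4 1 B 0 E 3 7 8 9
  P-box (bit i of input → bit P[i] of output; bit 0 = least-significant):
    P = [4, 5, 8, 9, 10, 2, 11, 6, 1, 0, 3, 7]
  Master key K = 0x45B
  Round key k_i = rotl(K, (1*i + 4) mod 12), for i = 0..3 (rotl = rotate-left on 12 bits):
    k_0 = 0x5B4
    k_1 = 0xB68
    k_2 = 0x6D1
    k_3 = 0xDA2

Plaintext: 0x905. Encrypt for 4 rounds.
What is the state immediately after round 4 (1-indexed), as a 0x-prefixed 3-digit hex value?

0xDB8

s_0 = plaintext = 0x905
s_1 = Round(s_0, k_0) = 0xE03
s_2 = Round(s_1, k_1) = 0x0FC
s_3 = Round(s_2, k_2) = 0x2A8
s_4 = Round(s_3, k_3) = 0xDB8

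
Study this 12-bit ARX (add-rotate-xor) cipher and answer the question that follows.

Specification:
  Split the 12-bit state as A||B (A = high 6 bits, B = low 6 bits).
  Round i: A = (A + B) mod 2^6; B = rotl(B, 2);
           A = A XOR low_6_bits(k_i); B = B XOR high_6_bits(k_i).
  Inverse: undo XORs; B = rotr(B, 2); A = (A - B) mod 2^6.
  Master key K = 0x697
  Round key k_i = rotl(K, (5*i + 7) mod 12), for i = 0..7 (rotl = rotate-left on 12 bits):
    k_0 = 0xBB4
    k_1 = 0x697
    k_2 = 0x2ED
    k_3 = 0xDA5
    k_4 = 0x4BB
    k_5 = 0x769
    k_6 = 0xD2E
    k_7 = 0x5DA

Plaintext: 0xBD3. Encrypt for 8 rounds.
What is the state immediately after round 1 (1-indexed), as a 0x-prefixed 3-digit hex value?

0xDA3

s_0 = plaintext = 0xBD3
s_1 = Round(s_0, k_0) = 0xDA3
s_2 = Round(s_1, k_1) = 0x394
s_3 = Round(s_2, k_2) = 0x3DA
s_4 = Round(s_3, k_3) = 0x31F
s_5 = Round(s_4, k_4) = 0x42F
s_6 = Round(s_5, k_5) = 0x5A3
s_7 = Round(s_6, k_6) = 0x5FA
s_8 = Round(s_7, k_7) = 0x2FC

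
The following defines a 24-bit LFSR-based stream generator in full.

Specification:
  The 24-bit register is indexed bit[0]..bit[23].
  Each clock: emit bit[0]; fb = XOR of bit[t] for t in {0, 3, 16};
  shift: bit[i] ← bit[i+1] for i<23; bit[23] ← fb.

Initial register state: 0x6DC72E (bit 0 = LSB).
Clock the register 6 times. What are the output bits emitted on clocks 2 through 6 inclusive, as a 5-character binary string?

11101

reg_0 = 0x6DC72E
clock 1: out=0, reg = 0x36E397
clock 2: out=1, reg = 0x9B71CB
clock 3: out=1, reg = 0xCDB8E5
clock 4: out=1, reg = 0x66DC72
clock 5: out=0, reg = 0x336E39
clock 6: out=1, reg = 0x99B71C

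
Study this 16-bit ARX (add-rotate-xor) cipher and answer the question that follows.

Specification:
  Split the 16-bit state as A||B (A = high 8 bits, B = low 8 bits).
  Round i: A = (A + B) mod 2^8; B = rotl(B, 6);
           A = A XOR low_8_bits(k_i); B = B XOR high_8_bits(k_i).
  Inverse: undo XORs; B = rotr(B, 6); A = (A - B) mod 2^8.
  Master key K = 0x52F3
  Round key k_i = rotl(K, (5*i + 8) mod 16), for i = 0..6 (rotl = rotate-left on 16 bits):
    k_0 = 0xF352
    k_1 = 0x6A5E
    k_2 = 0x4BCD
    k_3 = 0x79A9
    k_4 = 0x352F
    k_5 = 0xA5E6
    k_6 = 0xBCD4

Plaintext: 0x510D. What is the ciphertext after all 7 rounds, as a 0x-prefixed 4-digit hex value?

0x5EB9

s_0 = plaintext = 0x510D
s_1 = Round(s_0, k_0) = 0x0CB0
s_2 = Round(s_1, k_1) = 0xE246
s_3 = Round(s_2, k_2) = 0xE5DA
s_4 = Round(s_3, k_3) = 0x16CF
s_5 = Round(s_4, k_4) = 0xCAC6
s_6 = Round(s_5, k_5) = 0x7614
s_7 = Round(s_6, k_6) = 0x5EB9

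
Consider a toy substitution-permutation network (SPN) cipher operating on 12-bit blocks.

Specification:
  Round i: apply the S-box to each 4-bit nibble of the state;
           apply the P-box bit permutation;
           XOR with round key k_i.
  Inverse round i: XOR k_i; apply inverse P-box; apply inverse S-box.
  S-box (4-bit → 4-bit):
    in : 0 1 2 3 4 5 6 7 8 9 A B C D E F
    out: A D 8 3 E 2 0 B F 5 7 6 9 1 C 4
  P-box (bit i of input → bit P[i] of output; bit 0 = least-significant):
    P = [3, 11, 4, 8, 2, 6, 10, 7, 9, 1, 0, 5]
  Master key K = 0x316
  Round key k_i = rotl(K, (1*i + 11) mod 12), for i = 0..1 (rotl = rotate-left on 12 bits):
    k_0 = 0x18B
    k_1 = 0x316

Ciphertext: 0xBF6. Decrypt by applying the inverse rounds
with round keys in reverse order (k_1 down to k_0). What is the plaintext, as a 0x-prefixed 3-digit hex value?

0x3CC

s_0 = ciphertext = 0xBF6
s_1 = InvRound(s_0, k_1) = 0x205
s_2 = InvRound(s_1, k_0) = 0x3CC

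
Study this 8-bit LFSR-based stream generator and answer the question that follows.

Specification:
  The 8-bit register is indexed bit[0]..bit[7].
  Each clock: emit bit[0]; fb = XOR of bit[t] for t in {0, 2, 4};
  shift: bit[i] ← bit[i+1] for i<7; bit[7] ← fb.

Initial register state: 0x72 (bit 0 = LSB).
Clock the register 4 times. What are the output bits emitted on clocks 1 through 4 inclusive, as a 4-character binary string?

reg_0 = 0x72
clock 1: out=0, reg = 0xB9
clock 2: out=1, reg = 0x5C
clock 3: out=0, reg = 0x2E
clock 4: out=0, reg = 0x97

0100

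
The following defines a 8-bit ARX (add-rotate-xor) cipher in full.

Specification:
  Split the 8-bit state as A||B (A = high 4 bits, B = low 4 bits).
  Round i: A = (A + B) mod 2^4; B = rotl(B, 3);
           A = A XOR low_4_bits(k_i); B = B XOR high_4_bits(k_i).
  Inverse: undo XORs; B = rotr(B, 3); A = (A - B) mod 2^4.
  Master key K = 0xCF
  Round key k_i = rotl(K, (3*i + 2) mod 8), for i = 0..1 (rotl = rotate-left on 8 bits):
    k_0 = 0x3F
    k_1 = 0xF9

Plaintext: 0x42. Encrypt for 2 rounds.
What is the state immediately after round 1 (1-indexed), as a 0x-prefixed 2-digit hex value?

s_0 = plaintext = 0x42
s_1 = Round(s_0, k_0) = 0x92
s_2 = Round(s_1, k_1) = 0x2E

0x92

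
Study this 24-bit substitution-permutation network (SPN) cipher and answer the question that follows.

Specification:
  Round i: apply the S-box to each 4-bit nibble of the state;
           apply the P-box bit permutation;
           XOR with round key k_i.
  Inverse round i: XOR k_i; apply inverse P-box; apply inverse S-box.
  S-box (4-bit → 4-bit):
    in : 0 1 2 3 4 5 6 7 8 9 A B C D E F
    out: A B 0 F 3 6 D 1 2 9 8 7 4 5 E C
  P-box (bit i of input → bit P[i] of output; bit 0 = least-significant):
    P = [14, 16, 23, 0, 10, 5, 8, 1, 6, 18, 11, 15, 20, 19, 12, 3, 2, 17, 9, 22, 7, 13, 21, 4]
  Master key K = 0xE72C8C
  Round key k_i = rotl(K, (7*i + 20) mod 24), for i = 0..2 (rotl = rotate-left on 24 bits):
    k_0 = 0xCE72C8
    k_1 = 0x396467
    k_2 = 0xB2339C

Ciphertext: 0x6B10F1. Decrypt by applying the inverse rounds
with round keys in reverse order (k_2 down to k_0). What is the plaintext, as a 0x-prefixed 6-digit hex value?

0x650CA1

s_0 = ciphertext = 0x6B10F1
s_1 = InvRound(s_0, k_2) = 0x86175E
s_2 = InvRound(s_1, k_1) = 0xE53853
s_3 = InvRound(s_2, k_0) = 0x650CA1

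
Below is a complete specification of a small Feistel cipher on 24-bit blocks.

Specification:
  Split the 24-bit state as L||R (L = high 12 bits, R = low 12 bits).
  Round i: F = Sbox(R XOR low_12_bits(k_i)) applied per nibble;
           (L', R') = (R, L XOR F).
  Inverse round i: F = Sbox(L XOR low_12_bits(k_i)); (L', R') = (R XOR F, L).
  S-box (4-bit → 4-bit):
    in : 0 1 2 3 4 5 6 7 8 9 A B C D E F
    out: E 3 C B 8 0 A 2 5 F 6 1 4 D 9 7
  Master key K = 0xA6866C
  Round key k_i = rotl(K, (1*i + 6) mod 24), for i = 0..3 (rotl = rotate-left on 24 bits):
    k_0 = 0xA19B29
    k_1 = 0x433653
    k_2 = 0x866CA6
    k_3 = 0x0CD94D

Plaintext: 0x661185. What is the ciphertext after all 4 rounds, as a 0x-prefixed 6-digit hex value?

s_0 = plaintext = 0x661185
s_1 = Round(s_0, k_0) = 0x185005
s_2 = Round(s_1, k_1) = 0x005B8F
s_3 = Round(s_2, k_2) = 0xB8F2CA
s_4 = Round(s_3, k_3) = 0x2CAADD

0x2CAADD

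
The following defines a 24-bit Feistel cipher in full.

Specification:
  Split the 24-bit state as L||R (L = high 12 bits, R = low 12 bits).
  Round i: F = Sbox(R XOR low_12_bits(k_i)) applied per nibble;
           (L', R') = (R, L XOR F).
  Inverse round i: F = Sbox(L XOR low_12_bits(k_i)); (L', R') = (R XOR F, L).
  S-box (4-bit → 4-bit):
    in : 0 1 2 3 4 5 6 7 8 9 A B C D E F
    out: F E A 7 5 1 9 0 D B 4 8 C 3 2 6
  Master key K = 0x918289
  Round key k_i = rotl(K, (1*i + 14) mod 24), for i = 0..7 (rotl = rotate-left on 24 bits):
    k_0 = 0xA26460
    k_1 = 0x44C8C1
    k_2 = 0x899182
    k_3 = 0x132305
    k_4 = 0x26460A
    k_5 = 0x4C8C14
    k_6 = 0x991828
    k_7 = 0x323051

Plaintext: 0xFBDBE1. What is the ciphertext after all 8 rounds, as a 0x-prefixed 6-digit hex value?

0xCB911C

s_0 = plaintext = 0xFBDBE1
s_1 = Round(s_0, k_0) = 0xBE1963
s_2 = Round(s_1, k_1) = 0x9635AB
s_3 = Round(s_2, k_2) = 0x5ABCC8
s_4 = Round(s_3, k_3) = 0xCC8368
s_5 = Round(s_4, k_4) = 0x368D52
s_6 = Round(s_5, k_5) = 0xD52D31
s_7 = Round(s_6, k_6) = 0xD31CB9
s_8 = Round(s_7, k_7) = 0xCB911C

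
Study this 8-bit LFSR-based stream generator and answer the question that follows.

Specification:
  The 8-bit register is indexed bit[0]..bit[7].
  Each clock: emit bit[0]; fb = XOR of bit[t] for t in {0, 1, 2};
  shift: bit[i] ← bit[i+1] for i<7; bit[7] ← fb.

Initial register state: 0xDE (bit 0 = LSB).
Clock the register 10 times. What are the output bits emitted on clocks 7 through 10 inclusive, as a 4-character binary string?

1101

reg_0 = 0xDE
clock 1: out=0, reg = 0x6F
clock 2: out=1, reg = 0xB7
clock 3: out=1, reg = 0xDB
clock 4: out=1, reg = 0x6D
clock 5: out=1, reg = 0x36
clock 6: out=0, reg = 0x1B
clock 7: out=1, reg = 0x0D
clock 8: out=1, reg = 0x06
clock 9: out=0, reg = 0x03
clock 10: out=1, reg = 0x01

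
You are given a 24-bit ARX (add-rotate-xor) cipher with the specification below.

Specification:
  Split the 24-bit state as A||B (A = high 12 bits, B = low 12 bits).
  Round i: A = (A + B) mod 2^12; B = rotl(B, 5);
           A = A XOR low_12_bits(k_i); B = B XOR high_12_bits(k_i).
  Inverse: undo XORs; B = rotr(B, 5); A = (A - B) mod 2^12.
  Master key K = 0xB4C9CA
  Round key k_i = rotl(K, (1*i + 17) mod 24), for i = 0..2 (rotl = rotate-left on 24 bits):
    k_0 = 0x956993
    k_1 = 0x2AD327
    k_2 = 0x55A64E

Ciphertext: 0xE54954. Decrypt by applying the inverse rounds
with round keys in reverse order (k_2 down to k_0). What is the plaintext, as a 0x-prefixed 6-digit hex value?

s_0 = ciphertext = 0xE54954
s_1 = InvRound(s_0, k_2) = 0x0BA760
s_2 = InvRound(s_1, k_1) = 0xCEF6AE
s_3 = InvRound(s_2, k_0) = 0x8FDC7F

0x8FDC7F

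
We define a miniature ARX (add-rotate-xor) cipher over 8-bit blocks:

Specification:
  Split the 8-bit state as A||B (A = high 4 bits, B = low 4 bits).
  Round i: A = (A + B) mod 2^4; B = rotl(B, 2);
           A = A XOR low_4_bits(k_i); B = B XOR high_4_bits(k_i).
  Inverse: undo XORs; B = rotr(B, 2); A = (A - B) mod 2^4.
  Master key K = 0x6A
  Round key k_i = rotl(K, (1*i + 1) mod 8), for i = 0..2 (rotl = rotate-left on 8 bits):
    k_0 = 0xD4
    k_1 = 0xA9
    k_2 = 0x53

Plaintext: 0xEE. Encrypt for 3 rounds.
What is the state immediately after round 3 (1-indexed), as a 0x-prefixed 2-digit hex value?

s_0 = plaintext = 0xEE
s_1 = Round(s_0, k_0) = 0x86
s_2 = Round(s_1, k_1) = 0x73
s_3 = Round(s_2, k_2) = 0x99

0x99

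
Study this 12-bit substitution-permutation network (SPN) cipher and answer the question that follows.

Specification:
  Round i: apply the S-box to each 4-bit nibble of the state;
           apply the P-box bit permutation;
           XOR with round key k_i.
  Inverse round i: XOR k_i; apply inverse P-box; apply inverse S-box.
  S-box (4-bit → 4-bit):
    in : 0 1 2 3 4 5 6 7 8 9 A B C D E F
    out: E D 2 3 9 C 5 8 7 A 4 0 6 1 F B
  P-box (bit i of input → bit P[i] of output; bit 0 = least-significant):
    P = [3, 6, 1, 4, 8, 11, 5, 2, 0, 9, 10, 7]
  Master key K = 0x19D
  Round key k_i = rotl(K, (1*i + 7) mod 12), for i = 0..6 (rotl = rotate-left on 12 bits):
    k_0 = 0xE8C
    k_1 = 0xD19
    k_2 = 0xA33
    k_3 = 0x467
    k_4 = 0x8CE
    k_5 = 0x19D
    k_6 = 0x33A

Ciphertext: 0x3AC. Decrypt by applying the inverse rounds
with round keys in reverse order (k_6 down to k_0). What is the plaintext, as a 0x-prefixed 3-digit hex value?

0x7E1

s_0 = ciphertext = 0x3AC
s_1 = InvRound(s_0, k_6) = 0x775
s_2 = InvRound(s_1, k_5) = 0x0A3
s_3 = InvRound(s_2, k_4) = 0xD03
s_4 = InvRound(s_3, k_3) = 0xBE2
s_5 = InvRound(s_4, k_2) = 0x4D9
s_6 = InvRound(s_5, k_1) = 0x732
s_7 = InvRound(s_6, k_0) = 0x7E1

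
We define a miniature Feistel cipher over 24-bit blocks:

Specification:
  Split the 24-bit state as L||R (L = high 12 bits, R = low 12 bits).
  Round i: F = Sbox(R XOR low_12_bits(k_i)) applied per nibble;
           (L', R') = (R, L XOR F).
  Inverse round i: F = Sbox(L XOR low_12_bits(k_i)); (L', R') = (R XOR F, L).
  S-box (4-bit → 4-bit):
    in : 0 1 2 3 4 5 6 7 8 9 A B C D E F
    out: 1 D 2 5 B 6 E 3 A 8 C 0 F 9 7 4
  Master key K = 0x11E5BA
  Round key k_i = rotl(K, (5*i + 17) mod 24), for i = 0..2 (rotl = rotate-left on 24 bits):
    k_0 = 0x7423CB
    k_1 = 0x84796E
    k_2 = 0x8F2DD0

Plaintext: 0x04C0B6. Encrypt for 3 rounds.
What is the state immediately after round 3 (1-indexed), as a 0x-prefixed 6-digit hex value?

s_0 = plaintext = 0x04C0B6
s_1 = Round(s_0, k_0) = 0x0B6575
s_2 = Round(s_1, k_1) = 0x575F66
s_3 = Round(s_2, k_2) = 0xF6677B

0xF6677B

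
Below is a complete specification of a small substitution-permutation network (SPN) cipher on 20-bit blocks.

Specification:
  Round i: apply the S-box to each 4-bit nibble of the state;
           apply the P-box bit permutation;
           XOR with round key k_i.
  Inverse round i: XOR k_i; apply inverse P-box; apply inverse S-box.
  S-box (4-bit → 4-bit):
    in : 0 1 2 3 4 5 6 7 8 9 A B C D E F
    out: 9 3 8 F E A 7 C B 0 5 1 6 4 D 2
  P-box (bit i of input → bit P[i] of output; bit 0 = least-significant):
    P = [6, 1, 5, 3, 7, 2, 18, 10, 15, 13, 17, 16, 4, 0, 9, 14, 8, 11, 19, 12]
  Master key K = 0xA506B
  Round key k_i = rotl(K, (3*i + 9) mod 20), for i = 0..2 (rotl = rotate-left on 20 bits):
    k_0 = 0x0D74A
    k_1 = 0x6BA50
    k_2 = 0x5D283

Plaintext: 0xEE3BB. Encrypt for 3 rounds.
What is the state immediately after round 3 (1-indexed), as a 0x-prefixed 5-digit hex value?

s_0 = plaintext = 0xEE3BB
s_1 = Round(s_0, k_0) = 0xB249A
s_2 = Round(s_1, k_1) = 0x5DB30
s_3 = Round(s_2, k_2) = 0x14C4F

0x14C4F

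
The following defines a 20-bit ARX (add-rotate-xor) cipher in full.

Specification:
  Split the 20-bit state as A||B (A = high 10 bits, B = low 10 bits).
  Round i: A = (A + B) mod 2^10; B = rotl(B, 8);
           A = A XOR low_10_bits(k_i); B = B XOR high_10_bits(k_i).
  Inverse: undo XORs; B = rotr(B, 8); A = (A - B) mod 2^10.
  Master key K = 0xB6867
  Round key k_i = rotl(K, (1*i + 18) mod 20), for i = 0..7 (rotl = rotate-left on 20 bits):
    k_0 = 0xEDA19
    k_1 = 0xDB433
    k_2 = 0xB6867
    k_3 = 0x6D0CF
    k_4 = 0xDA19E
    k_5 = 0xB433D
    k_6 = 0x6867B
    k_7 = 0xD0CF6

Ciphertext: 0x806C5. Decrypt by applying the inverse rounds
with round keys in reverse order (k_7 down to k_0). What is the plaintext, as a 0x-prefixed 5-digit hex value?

0x28562

s_0 = ciphertext = 0x806C5
s_1 = InvRound(s_0, k_7) = 0x37A19
s_2 = InvRound(s_1, k_6) = 0xF0AE3
s_3 = InvRound(s_2, k_5) = 0x0CCCC
s_4 = InvRound(s_3, k_4) = 0xC6A93
s_5 = InvRound(s_4, k_3) = 0xCD89F
s_6 = InvRound(s_5, k_2) = 0x8ED16
s_7 = InvRound(s_6, k_1) = 0x069EE
s_8 = InvRound(s_7, k_0) = 0x28562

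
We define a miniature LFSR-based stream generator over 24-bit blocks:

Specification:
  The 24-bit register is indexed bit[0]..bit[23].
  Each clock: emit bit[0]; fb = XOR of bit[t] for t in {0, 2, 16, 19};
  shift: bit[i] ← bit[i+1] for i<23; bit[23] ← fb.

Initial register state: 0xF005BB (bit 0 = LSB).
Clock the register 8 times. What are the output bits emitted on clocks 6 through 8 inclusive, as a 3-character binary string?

101

reg_0 = 0xF005BB
clock 1: out=1, reg = 0xF802DD
clock 2: out=1, reg = 0xFC016E
clock 3: out=0, reg = 0x7E00B7
clock 4: out=1, reg = 0xBF005B
clock 5: out=1, reg = 0xDF802D
clock 6: out=1, reg = 0x6FC016
clock 7: out=0, reg = 0xB7E00B
clock 8: out=1, reg = 0x5BF005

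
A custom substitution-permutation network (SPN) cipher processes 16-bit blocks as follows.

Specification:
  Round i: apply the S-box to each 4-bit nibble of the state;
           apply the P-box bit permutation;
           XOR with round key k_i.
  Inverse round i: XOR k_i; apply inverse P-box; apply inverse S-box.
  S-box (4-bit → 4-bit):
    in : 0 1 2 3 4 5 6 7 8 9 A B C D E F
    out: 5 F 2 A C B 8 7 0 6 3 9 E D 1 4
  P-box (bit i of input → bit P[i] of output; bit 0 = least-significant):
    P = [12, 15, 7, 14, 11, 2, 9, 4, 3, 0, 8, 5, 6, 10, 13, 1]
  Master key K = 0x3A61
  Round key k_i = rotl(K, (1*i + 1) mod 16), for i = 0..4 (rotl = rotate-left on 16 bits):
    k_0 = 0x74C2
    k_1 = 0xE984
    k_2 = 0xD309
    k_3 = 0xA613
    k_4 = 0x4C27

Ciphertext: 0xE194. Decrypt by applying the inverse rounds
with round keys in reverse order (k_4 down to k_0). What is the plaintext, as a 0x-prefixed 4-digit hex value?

s_0 = ciphertext = 0xE194
s_1 = InvRound(s_0, k_4) = 0xCCB9
s_2 = InvRound(s_1, k_3) = 0x4B04
s_3 = InvRound(s_2, k_2) = 0x8AAA
s_4 = InvRound(s_3, k_1) = 0x4D96
s_5 = InvRound(s_4, k_0) = 0x0F5E

0x0F5E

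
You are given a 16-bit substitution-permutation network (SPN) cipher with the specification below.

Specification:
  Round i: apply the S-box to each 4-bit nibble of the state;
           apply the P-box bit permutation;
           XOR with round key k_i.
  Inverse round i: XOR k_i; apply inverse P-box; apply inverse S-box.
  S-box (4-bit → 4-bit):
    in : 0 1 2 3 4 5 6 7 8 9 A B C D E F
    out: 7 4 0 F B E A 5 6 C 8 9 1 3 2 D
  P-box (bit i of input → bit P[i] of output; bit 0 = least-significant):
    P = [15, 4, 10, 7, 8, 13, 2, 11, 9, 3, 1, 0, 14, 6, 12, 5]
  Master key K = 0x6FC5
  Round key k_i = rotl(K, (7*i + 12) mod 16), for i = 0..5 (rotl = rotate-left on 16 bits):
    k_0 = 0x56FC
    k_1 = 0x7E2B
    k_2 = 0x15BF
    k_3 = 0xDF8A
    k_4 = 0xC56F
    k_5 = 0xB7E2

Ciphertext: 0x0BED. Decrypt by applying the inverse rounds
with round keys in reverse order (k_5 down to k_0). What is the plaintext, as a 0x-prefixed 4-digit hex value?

s_0 = ciphertext = 0x0BED
s_1 = InvRound(s_0, k_5) = 0x1557
s_2 = InvRound(s_1, k_4) = 0xFE2D
s_3 = InvRound(s_2, k_3) = 0xA90A
s_4 = InvRound(s_3, k_2) = 0x9A53
s_5 = InvRound(s_4, k_1) = 0x4EE0
s_6 = InvRound(s_5, k_0) = 0x1E9E

0x1E9E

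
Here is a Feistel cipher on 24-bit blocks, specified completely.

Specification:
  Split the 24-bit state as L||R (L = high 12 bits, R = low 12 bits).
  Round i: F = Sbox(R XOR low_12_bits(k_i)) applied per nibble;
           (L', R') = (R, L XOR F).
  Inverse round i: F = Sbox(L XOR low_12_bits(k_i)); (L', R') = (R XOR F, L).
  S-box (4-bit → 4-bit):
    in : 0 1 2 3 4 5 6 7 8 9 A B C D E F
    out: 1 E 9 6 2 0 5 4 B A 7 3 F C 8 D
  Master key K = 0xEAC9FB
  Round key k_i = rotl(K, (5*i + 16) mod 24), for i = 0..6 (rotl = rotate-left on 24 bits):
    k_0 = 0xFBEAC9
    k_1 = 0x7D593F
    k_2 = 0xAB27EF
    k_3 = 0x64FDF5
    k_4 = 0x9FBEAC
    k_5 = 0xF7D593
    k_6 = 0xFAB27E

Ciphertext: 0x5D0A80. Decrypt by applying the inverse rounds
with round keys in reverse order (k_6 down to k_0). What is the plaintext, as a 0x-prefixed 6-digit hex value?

s_0 = ciphertext = 0x5D0A80
s_1 = InvRound(s_0, k_6) = 0xEF85D0
s_2 = InvRound(s_1, k_5) = 0x683EF8
s_3 = InvRound(s_2, k_4) = 0x565683
s_4 = InvRound(s_3, k_3) = 0xD22565
s_5 = InvRound(s_4, k_2) = 0x299D22
s_6 = InvRound(s_5, k_1) = 0xE57299
s_7 = InvRound(s_6, k_0) = 0x031E57

0x031E57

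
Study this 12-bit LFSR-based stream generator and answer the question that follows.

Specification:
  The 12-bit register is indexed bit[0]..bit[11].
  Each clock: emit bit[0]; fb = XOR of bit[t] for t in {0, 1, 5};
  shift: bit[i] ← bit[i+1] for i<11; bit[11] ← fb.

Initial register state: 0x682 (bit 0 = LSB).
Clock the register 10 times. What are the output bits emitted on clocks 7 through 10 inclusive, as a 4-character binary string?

0101

reg_0 = 0x682
clock 1: out=0, reg = 0xB41
clock 2: out=1, reg = 0xDA0
clock 3: out=0, reg = 0xED0
clock 4: out=0, reg = 0x768
clock 5: out=0, reg = 0xBB4
clock 6: out=0, reg = 0xDDA
clock 7: out=0, reg = 0xEED
clock 8: out=1, reg = 0x776
clock 9: out=0, reg = 0x3BB
clock 10: out=1, reg = 0x9DD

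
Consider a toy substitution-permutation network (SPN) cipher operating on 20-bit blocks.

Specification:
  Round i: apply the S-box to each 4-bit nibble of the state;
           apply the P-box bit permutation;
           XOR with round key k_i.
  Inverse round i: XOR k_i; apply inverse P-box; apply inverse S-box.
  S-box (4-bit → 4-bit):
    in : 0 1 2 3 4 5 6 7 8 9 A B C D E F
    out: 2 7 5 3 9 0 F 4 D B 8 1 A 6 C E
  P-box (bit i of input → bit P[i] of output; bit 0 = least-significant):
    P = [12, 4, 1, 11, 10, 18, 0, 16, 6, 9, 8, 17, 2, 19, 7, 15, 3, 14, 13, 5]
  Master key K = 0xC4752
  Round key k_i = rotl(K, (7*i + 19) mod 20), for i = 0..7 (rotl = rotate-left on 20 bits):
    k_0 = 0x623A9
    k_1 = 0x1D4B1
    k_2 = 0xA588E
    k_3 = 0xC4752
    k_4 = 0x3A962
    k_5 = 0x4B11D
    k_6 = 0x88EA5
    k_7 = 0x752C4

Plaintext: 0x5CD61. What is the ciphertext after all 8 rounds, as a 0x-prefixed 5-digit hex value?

0x4FF18

s_0 = plaintext = 0x5CD61
s_1 = Round(s_0, k_0) = 0xBB4BA
s_2 = Round(s_1, k_1) = 0x3D8FD
s_3 = Round(s_2, k_2) = 0x51955
s_4 = Round(s_3, k_3) = 0x64596
s_5 = Round(s_4, k_4) = 0x6555C
s_6 = Round(s_5, k_5) = 0x4D925
s_7 = Round(s_6, k_6) = 0x2884C
s_8 = Round(s_7, k_7) = 0x4FF18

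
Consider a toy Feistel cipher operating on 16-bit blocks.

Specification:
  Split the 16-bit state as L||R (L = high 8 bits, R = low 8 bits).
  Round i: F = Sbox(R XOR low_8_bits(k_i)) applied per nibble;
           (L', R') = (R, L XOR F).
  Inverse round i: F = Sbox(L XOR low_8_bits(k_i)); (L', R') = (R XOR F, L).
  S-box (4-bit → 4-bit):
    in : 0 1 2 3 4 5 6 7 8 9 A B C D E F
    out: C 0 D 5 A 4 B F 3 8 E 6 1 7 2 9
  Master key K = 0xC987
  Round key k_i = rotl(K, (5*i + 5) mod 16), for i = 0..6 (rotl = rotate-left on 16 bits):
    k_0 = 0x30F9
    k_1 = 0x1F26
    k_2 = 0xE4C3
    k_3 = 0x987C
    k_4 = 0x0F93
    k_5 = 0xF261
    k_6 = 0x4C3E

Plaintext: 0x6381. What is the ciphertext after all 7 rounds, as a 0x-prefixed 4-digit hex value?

0x2194

s_0 = plaintext = 0x6381
s_1 = Round(s_0, k_0) = 0x8190
s_2 = Round(s_1, k_1) = 0x90EA
s_3 = Round(s_2, k_2) = 0xEA48
s_4 = Round(s_3, k_3) = 0x48B0
s_5 = Round(s_4, k_4) = 0xB09D
s_6 = Round(s_5, k_5) = 0x9D21
s_7 = Round(s_6, k_6) = 0x2194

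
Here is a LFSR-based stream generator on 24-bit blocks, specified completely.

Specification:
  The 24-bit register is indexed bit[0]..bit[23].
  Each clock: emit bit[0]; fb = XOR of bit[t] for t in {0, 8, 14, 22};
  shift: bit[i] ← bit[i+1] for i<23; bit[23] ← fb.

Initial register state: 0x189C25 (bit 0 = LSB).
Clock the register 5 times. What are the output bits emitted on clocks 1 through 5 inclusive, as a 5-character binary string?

10100

reg_0 = 0x189C25
clock 1: out=1, reg = 0x8C4E12
clock 2: out=0, reg = 0xC62709
clock 3: out=1, reg = 0xE31384
clock 4: out=0, reg = 0x7189C2
clock 5: out=0, reg = 0x38C4E1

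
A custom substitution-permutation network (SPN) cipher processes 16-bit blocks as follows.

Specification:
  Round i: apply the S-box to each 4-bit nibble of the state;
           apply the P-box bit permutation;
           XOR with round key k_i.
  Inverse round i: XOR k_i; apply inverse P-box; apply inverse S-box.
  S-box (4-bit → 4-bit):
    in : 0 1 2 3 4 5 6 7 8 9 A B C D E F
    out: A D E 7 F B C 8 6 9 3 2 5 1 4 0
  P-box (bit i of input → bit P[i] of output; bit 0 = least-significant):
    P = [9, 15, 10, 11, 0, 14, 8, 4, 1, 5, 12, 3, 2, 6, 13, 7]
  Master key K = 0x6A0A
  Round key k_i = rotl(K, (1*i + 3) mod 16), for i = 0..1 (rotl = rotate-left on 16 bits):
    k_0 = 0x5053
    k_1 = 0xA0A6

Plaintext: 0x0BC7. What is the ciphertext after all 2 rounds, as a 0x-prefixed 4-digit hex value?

s_0 = plaintext = 0x0BC7
s_1 = Round(s_0, k_0) = 0x59B2
s_2 = Round(s_1, k_1) = 0x6C68

0x6C68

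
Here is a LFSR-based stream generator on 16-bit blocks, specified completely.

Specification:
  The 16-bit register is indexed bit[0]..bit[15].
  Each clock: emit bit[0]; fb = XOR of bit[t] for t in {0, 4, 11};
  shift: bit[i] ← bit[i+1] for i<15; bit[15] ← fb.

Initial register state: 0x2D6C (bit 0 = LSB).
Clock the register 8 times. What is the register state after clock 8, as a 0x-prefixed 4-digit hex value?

0x5F2D

reg_0 = 0x2D6C
clock 1: out=0, reg = 0x96B6
clock 2: out=0, reg = 0xCB5B
clock 3: out=1, reg = 0xE5AD
clock 4: out=1, reg = 0xF2D6
clock 5: out=0, reg = 0xF96B
clock 6: out=1, reg = 0x7CB5
clock 7: out=1, reg = 0xBE5A
clock 8: out=0, reg = 0x5F2D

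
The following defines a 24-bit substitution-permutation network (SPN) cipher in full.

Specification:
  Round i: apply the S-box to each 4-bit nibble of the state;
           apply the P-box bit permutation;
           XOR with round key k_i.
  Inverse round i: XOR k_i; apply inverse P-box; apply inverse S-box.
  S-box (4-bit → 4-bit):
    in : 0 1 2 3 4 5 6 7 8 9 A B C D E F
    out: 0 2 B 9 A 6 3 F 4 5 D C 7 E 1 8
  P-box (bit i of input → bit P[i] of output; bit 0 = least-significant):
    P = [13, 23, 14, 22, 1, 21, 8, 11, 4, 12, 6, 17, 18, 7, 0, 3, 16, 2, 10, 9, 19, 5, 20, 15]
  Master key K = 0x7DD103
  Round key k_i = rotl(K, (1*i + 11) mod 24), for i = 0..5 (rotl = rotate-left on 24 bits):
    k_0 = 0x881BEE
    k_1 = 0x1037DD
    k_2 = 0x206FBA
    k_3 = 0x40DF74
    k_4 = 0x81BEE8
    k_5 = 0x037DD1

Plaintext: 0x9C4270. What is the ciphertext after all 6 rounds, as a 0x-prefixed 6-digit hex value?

0x8B034A

s_0 = plaintext = 0x9C4270
s_1 = Round(s_0, k_0) = 0xB30670
s_2 = Round(s_1, k_1) = 0x21ACCF
s_3 = Round(s_2, k_2) = 0x4CFEC5
s_4 = Round(s_3, k_3) = 0xE11A4A
s_5 = Round(s_4, k_4) = 0xEBD63C
s_6 = Round(s_5, k_5) = 0x8B034A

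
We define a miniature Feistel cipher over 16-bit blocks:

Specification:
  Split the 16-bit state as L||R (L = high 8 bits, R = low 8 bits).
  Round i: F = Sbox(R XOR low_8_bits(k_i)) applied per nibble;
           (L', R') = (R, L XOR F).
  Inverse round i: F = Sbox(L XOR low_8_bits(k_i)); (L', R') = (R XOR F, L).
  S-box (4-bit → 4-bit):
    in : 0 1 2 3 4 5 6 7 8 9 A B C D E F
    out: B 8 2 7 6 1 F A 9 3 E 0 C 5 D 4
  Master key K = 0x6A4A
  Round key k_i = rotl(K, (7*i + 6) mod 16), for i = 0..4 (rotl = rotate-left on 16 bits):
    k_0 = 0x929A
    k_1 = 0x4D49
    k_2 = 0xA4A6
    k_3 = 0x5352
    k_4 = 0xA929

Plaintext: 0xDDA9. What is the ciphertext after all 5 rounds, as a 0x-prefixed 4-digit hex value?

s_0 = plaintext = 0xDDA9
s_1 = Round(s_0, k_0) = 0xA9AA
s_2 = Round(s_1, k_1) = 0xAA7E
s_3 = Round(s_2, k_2) = 0x7EF3
s_4 = Round(s_3, k_3) = 0xF396
s_5 = Round(s_4, k_4) = 0x96F7

0x96F7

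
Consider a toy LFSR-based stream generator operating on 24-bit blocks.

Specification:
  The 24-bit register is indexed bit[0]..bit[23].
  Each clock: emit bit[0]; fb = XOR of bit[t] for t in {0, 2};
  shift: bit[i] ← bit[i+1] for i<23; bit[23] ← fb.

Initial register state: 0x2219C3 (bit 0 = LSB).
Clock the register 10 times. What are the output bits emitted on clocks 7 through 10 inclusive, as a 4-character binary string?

1110

reg_0 = 0x2219C3
clock 1: out=1, reg = 0x910CE1
clock 2: out=1, reg = 0xC88670
clock 3: out=0, reg = 0x644338
clock 4: out=0, reg = 0x32219C
clock 5: out=0, reg = 0x9910CE
clock 6: out=0, reg = 0xCC8867
clock 7: out=1, reg = 0x664433
clock 8: out=1, reg = 0xB32219
clock 9: out=1, reg = 0xD9910C
clock 10: out=0, reg = 0xECC886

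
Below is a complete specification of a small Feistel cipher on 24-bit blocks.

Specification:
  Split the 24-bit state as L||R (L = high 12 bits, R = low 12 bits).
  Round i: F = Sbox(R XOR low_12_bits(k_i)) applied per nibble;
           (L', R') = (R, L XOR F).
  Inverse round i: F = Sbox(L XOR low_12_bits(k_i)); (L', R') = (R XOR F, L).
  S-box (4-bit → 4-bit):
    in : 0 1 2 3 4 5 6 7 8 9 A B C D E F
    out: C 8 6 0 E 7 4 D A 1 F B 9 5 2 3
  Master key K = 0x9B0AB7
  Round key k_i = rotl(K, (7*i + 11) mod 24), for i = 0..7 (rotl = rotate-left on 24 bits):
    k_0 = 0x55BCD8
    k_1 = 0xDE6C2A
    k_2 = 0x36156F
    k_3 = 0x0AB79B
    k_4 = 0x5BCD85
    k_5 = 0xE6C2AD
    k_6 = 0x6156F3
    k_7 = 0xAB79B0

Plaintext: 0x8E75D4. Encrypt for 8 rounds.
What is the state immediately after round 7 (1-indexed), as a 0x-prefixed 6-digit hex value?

0x59B7E2

s_0 = plaintext = 0x8E75D4
s_1 = Round(s_0, k_0) = 0x5D492E
s_2 = Round(s_1, k_1) = 0x92E21A
s_3 = Round(s_2, k_2) = 0x21A4F9
s_4 = Round(s_3, k_3) = 0x4F925C
s_5 = Round(s_4, k_4) = 0x25C7A8
s_6 = Round(s_5, k_5) = 0x7A859B
s_7 = Round(s_6, k_6) = 0x59B7E2
s_8 = Round(s_7, k_7) = 0x7E27ED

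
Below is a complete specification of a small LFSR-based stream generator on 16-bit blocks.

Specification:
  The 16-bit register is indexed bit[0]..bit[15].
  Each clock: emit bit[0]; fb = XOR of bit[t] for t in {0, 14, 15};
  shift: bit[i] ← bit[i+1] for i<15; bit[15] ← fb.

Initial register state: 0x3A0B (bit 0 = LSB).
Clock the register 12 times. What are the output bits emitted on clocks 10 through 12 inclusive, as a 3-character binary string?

101

reg_0 = 0x3A0B
clock 1: out=1, reg = 0x9D05
clock 2: out=1, reg = 0x4E82
clock 3: out=0, reg = 0xA741
clock 4: out=1, reg = 0x53A0
clock 5: out=0, reg = 0xA9D0
clock 6: out=0, reg = 0xD4E8
clock 7: out=0, reg = 0x6A74
clock 8: out=0, reg = 0xB53A
clock 9: out=0, reg = 0xDA9D
clock 10: out=1, reg = 0xED4E
clock 11: out=0, reg = 0x76A7
clock 12: out=1, reg = 0x3B53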